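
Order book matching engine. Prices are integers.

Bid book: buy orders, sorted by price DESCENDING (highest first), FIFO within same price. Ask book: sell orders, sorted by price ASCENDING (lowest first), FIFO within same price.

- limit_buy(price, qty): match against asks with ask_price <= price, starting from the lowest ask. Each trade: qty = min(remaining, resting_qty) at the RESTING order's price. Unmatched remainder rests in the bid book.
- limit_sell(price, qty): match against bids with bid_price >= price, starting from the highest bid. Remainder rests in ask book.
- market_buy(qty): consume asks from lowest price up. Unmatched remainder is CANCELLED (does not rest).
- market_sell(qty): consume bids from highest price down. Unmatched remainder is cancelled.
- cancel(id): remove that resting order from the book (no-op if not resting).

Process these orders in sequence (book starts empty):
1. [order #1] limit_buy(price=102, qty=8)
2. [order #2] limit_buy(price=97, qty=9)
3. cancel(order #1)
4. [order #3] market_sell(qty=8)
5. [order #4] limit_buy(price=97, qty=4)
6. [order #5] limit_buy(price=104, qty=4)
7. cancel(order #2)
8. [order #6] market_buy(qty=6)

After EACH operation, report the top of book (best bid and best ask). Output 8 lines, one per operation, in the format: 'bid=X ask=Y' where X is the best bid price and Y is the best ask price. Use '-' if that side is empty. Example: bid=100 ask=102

After op 1 [order #1] limit_buy(price=102, qty=8): fills=none; bids=[#1:8@102] asks=[-]
After op 2 [order #2] limit_buy(price=97, qty=9): fills=none; bids=[#1:8@102 #2:9@97] asks=[-]
After op 3 cancel(order #1): fills=none; bids=[#2:9@97] asks=[-]
After op 4 [order #3] market_sell(qty=8): fills=#2x#3:8@97; bids=[#2:1@97] asks=[-]
After op 5 [order #4] limit_buy(price=97, qty=4): fills=none; bids=[#2:1@97 #4:4@97] asks=[-]
After op 6 [order #5] limit_buy(price=104, qty=4): fills=none; bids=[#5:4@104 #2:1@97 #4:4@97] asks=[-]
After op 7 cancel(order #2): fills=none; bids=[#5:4@104 #4:4@97] asks=[-]
After op 8 [order #6] market_buy(qty=6): fills=none; bids=[#5:4@104 #4:4@97] asks=[-]

Answer: bid=102 ask=-
bid=102 ask=-
bid=97 ask=-
bid=97 ask=-
bid=97 ask=-
bid=104 ask=-
bid=104 ask=-
bid=104 ask=-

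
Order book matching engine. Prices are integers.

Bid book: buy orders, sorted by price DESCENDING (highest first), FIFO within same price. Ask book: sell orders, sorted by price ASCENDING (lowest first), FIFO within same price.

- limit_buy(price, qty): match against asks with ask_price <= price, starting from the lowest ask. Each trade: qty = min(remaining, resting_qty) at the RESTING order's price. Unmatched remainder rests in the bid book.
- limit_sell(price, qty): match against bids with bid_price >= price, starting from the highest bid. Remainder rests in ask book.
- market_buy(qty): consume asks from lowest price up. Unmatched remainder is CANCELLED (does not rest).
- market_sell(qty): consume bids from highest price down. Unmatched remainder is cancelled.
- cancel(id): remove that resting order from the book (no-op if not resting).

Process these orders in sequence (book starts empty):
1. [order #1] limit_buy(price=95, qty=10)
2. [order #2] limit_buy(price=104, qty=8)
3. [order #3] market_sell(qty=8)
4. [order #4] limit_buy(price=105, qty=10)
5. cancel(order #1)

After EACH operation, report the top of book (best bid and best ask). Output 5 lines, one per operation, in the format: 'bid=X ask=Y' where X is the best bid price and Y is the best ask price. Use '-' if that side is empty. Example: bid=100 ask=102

Answer: bid=95 ask=-
bid=104 ask=-
bid=95 ask=-
bid=105 ask=-
bid=105 ask=-

Derivation:
After op 1 [order #1] limit_buy(price=95, qty=10): fills=none; bids=[#1:10@95] asks=[-]
After op 2 [order #2] limit_buy(price=104, qty=8): fills=none; bids=[#2:8@104 #1:10@95] asks=[-]
After op 3 [order #3] market_sell(qty=8): fills=#2x#3:8@104; bids=[#1:10@95] asks=[-]
After op 4 [order #4] limit_buy(price=105, qty=10): fills=none; bids=[#4:10@105 #1:10@95] asks=[-]
After op 5 cancel(order #1): fills=none; bids=[#4:10@105] asks=[-]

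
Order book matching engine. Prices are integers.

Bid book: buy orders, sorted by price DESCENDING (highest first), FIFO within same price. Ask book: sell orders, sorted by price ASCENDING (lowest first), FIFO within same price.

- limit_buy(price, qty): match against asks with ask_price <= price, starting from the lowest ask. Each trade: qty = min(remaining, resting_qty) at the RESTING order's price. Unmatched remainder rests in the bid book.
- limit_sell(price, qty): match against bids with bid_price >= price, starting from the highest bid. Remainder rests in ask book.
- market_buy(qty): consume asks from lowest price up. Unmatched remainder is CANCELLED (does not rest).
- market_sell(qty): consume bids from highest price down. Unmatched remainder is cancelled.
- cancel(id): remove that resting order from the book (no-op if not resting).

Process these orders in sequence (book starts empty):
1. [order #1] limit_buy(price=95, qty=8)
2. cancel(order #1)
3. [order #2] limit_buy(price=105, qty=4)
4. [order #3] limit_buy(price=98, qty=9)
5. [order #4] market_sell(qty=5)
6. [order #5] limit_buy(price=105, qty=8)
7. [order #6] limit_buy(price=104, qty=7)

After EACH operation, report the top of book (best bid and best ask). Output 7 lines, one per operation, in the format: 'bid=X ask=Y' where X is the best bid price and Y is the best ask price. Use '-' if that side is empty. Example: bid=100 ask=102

After op 1 [order #1] limit_buy(price=95, qty=8): fills=none; bids=[#1:8@95] asks=[-]
After op 2 cancel(order #1): fills=none; bids=[-] asks=[-]
After op 3 [order #2] limit_buy(price=105, qty=4): fills=none; bids=[#2:4@105] asks=[-]
After op 4 [order #3] limit_buy(price=98, qty=9): fills=none; bids=[#2:4@105 #3:9@98] asks=[-]
After op 5 [order #4] market_sell(qty=5): fills=#2x#4:4@105 #3x#4:1@98; bids=[#3:8@98] asks=[-]
After op 6 [order #5] limit_buy(price=105, qty=8): fills=none; bids=[#5:8@105 #3:8@98] asks=[-]
After op 7 [order #6] limit_buy(price=104, qty=7): fills=none; bids=[#5:8@105 #6:7@104 #3:8@98] asks=[-]

Answer: bid=95 ask=-
bid=- ask=-
bid=105 ask=-
bid=105 ask=-
bid=98 ask=-
bid=105 ask=-
bid=105 ask=-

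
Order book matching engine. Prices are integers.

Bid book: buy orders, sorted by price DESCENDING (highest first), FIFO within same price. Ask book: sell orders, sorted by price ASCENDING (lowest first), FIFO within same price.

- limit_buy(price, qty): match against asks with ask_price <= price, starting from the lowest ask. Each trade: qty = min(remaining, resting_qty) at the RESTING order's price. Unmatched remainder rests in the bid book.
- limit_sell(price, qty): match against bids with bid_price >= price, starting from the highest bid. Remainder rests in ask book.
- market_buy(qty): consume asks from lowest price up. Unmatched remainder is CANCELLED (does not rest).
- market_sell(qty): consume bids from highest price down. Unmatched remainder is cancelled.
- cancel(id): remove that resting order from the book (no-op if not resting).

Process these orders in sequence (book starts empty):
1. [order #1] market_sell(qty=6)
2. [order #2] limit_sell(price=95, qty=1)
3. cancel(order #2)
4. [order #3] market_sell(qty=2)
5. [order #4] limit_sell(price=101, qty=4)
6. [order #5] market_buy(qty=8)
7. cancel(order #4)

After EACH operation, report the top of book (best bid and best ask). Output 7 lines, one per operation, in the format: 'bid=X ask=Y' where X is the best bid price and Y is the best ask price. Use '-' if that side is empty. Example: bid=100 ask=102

After op 1 [order #1] market_sell(qty=6): fills=none; bids=[-] asks=[-]
After op 2 [order #2] limit_sell(price=95, qty=1): fills=none; bids=[-] asks=[#2:1@95]
After op 3 cancel(order #2): fills=none; bids=[-] asks=[-]
After op 4 [order #3] market_sell(qty=2): fills=none; bids=[-] asks=[-]
After op 5 [order #4] limit_sell(price=101, qty=4): fills=none; bids=[-] asks=[#4:4@101]
After op 6 [order #5] market_buy(qty=8): fills=#5x#4:4@101; bids=[-] asks=[-]
After op 7 cancel(order #4): fills=none; bids=[-] asks=[-]

Answer: bid=- ask=-
bid=- ask=95
bid=- ask=-
bid=- ask=-
bid=- ask=101
bid=- ask=-
bid=- ask=-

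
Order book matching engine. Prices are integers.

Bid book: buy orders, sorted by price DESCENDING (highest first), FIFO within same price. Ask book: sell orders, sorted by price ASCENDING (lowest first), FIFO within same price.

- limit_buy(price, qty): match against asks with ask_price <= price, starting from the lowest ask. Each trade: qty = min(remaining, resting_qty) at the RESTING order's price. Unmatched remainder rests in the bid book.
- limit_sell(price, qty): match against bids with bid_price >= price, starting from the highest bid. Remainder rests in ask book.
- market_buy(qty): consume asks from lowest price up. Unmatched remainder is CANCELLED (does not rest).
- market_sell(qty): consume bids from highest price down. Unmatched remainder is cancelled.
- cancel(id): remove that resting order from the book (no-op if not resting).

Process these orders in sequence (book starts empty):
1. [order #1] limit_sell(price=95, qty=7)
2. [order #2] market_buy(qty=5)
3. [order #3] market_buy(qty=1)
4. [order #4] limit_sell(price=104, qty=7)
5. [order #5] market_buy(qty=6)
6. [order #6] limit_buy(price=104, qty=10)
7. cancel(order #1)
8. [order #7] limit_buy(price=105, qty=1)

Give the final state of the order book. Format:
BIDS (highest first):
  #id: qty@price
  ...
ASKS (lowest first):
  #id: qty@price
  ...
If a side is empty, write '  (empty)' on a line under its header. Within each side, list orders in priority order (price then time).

After op 1 [order #1] limit_sell(price=95, qty=7): fills=none; bids=[-] asks=[#1:7@95]
After op 2 [order #2] market_buy(qty=5): fills=#2x#1:5@95; bids=[-] asks=[#1:2@95]
After op 3 [order #3] market_buy(qty=1): fills=#3x#1:1@95; bids=[-] asks=[#1:1@95]
After op 4 [order #4] limit_sell(price=104, qty=7): fills=none; bids=[-] asks=[#1:1@95 #4:7@104]
After op 5 [order #5] market_buy(qty=6): fills=#5x#1:1@95 #5x#4:5@104; bids=[-] asks=[#4:2@104]
After op 6 [order #6] limit_buy(price=104, qty=10): fills=#6x#4:2@104; bids=[#6:8@104] asks=[-]
After op 7 cancel(order #1): fills=none; bids=[#6:8@104] asks=[-]
After op 8 [order #7] limit_buy(price=105, qty=1): fills=none; bids=[#7:1@105 #6:8@104] asks=[-]

Answer: BIDS (highest first):
  #7: 1@105
  #6: 8@104
ASKS (lowest first):
  (empty)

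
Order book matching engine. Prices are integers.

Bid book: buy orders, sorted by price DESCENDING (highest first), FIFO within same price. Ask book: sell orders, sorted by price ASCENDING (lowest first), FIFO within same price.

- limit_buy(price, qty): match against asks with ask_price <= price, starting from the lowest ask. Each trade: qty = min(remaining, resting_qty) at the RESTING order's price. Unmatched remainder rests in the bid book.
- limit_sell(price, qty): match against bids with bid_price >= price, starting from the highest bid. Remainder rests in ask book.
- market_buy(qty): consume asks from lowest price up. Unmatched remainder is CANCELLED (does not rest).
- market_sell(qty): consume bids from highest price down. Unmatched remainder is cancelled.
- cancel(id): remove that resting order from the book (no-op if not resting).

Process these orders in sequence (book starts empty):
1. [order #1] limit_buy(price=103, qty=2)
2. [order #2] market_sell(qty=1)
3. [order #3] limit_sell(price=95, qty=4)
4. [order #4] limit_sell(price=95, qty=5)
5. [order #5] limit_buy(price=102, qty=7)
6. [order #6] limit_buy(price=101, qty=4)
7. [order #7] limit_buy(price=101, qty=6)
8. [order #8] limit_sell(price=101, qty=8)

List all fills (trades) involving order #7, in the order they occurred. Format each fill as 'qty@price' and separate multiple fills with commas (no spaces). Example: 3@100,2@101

After op 1 [order #1] limit_buy(price=103, qty=2): fills=none; bids=[#1:2@103] asks=[-]
After op 2 [order #2] market_sell(qty=1): fills=#1x#2:1@103; bids=[#1:1@103] asks=[-]
After op 3 [order #3] limit_sell(price=95, qty=4): fills=#1x#3:1@103; bids=[-] asks=[#3:3@95]
After op 4 [order #4] limit_sell(price=95, qty=5): fills=none; bids=[-] asks=[#3:3@95 #4:5@95]
After op 5 [order #5] limit_buy(price=102, qty=7): fills=#5x#3:3@95 #5x#4:4@95; bids=[-] asks=[#4:1@95]
After op 6 [order #6] limit_buy(price=101, qty=4): fills=#6x#4:1@95; bids=[#6:3@101] asks=[-]
After op 7 [order #7] limit_buy(price=101, qty=6): fills=none; bids=[#6:3@101 #7:6@101] asks=[-]
After op 8 [order #8] limit_sell(price=101, qty=8): fills=#6x#8:3@101 #7x#8:5@101; bids=[#7:1@101] asks=[-]

Answer: 5@101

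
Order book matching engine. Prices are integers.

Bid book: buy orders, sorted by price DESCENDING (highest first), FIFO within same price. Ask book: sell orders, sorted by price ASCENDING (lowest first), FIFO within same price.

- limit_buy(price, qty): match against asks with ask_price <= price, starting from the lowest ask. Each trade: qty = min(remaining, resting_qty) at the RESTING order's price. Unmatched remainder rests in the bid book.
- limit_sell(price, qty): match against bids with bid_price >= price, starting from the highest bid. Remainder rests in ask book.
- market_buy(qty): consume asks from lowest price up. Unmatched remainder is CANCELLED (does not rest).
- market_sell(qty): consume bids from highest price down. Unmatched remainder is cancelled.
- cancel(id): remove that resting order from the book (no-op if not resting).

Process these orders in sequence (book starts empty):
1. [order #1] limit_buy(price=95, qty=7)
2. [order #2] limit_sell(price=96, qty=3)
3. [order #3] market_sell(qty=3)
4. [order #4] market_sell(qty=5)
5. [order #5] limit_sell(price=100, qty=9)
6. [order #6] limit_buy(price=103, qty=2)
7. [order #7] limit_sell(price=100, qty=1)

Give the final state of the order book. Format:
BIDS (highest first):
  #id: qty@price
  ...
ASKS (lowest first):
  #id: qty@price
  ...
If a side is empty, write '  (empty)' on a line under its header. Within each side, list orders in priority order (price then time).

Answer: BIDS (highest first):
  (empty)
ASKS (lowest first):
  #2: 1@96
  #5: 9@100
  #7: 1@100

Derivation:
After op 1 [order #1] limit_buy(price=95, qty=7): fills=none; bids=[#1:7@95] asks=[-]
After op 2 [order #2] limit_sell(price=96, qty=3): fills=none; bids=[#1:7@95] asks=[#2:3@96]
After op 3 [order #3] market_sell(qty=3): fills=#1x#3:3@95; bids=[#1:4@95] asks=[#2:3@96]
After op 4 [order #4] market_sell(qty=5): fills=#1x#4:4@95; bids=[-] asks=[#2:3@96]
After op 5 [order #5] limit_sell(price=100, qty=9): fills=none; bids=[-] asks=[#2:3@96 #5:9@100]
After op 6 [order #6] limit_buy(price=103, qty=2): fills=#6x#2:2@96; bids=[-] asks=[#2:1@96 #5:9@100]
After op 7 [order #7] limit_sell(price=100, qty=1): fills=none; bids=[-] asks=[#2:1@96 #5:9@100 #7:1@100]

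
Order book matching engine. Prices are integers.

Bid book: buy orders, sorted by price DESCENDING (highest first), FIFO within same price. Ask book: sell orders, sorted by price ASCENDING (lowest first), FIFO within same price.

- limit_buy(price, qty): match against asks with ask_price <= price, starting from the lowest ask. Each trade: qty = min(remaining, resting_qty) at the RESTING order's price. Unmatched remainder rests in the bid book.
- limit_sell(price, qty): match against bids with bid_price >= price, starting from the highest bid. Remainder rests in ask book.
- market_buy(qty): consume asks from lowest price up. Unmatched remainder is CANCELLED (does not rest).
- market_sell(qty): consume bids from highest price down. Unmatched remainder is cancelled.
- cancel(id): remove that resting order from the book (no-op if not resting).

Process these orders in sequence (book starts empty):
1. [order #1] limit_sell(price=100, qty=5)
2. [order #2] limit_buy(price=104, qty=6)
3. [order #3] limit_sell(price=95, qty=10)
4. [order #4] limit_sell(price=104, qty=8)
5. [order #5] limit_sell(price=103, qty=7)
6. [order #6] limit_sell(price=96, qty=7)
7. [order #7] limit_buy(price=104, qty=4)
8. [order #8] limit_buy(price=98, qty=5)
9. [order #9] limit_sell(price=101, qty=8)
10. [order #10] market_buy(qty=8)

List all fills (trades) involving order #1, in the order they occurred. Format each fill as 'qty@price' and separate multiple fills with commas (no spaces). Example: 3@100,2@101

After op 1 [order #1] limit_sell(price=100, qty=5): fills=none; bids=[-] asks=[#1:5@100]
After op 2 [order #2] limit_buy(price=104, qty=6): fills=#2x#1:5@100; bids=[#2:1@104] asks=[-]
After op 3 [order #3] limit_sell(price=95, qty=10): fills=#2x#3:1@104; bids=[-] asks=[#3:9@95]
After op 4 [order #4] limit_sell(price=104, qty=8): fills=none; bids=[-] asks=[#3:9@95 #4:8@104]
After op 5 [order #5] limit_sell(price=103, qty=7): fills=none; bids=[-] asks=[#3:9@95 #5:7@103 #4:8@104]
After op 6 [order #6] limit_sell(price=96, qty=7): fills=none; bids=[-] asks=[#3:9@95 #6:7@96 #5:7@103 #4:8@104]
After op 7 [order #7] limit_buy(price=104, qty=4): fills=#7x#3:4@95; bids=[-] asks=[#3:5@95 #6:7@96 #5:7@103 #4:8@104]
After op 8 [order #8] limit_buy(price=98, qty=5): fills=#8x#3:5@95; bids=[-] asks=[#6:7@96 #5:7@103 #4:8@104]
After op 9 [order #9] limit_sell(price=101, qty=8): fills=none; bids=[-] asks=[#6:7@96 #9:8@101 #5:7@103 #4:8@104]
After op 10 [order #10] market_buy(qty=8): fills=#10x#6:7@96 #10x#9:1@101; bids=[-] asks=[#9:7@101 #5:7@103 #4:8@104]

Answer: 5@100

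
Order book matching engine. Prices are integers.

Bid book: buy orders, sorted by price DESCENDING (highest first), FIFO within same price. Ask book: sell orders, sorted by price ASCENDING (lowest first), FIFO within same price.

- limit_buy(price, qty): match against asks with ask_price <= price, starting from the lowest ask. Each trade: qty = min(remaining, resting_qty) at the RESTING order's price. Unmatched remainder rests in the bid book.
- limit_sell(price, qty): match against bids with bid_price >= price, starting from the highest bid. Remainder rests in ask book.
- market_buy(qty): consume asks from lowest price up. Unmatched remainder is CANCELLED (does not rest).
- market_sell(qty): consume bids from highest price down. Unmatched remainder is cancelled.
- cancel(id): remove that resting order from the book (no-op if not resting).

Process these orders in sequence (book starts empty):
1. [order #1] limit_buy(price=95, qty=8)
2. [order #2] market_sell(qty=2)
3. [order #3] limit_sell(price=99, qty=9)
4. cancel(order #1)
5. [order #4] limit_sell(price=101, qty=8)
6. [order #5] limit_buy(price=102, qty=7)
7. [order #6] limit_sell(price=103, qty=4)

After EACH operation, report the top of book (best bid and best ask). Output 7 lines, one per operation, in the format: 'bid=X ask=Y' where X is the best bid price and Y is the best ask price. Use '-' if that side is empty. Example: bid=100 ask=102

After op 1 [order #1] limit_buy(price=95, qty=8): fills=none; bids=[#1:8@95] asks=[-]
After op 2 [order #2] market_sell(qty=2): fills=#1x#2:2@95; bids=[#1:6@95] asks=[-]
After op 3 [order #3] limit_sell(price=99, qty=9): fills=none; bids=[#1:6@95] asks=[#3:9@99]
After op 4 cancel(order #1): fills=none; bids=[-] asks=[#3:9@99]
After op 5 [order #4] limit_sell(price=101, qty=8): fills=none; bids=[-] asks=[#3:9@99 #4:8@101]
After op 6 [order #5] limit_buy(price=102, qty=7): fills=#5x#3:7@99; bids=[-] asks=[#3:2@99 #4:8@101]
After op 7 [order #6] limit_sell(price=103, qty=4): fills=none; bids=[-] asks=[#3:2@99 #4:8@101 #6:4@103]

Answer: bid=95 ask=-
bid=95 ask=-
bid=95 ask=99
bid=- ask=99
bid=- ask=99
bid=- ask=99
bid=- ask=99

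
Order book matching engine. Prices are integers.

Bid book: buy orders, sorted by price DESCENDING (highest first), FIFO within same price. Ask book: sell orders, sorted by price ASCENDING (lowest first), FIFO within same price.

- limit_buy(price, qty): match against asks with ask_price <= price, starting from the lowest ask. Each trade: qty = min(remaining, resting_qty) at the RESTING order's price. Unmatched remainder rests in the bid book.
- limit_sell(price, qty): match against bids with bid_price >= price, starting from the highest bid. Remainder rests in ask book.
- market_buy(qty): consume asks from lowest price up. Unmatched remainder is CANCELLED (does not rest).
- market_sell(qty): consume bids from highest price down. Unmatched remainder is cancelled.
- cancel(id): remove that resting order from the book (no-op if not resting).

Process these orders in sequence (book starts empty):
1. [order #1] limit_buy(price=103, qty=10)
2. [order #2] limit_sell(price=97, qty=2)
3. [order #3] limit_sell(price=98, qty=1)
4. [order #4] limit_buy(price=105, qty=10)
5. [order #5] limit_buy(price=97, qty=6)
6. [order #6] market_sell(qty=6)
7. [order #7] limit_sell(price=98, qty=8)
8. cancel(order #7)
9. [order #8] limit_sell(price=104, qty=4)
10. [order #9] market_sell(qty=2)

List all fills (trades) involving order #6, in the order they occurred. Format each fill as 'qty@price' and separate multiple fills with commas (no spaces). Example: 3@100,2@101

After op 1 [order #1] limit_buy(price=103, qty=10): fills=none; bids=[#1:10@103] asks=[-]
After op 2 [order #2] limit_sell(price=97, qty=2): fills=#1x#2:2@103; bids=[#1:8@103] asks=[-]
After op 3 [order #3] limit_sell(price=98, qty=1): fills=#1x#3:1@103; bids=[#1:7@103] asks=[-]
After op 4 [order #4] limit_buy(price=105, qty=10): fills=none; bids=[#4:10@105 #1:7@103] asks=[-]
After op 5 [order #5] limit_buy(price=97, qty=6): fills=none; bids=[#4:10@105 #1:7@103 #5:6@97] asks=[-]
After op 6 [order #6] market_sell(qty=6): fills=#4x#6:6@105; bids=[#4:4@105 #1:7@103 #5:6@97] asks=[-]
After op 7 [order #7] limit_sell(price=98, qty=8): fills=#4x#7:4@105 #1x#7:4@103; bids=[#1:3@103 #5:6@97] asks=[-]
After op 8 cancel(order #7): fills=none; bids=[#1:3@103 #5:6@97] asks=[-]
After op 9 [order #8] limit_sell(price=104, qty=4): fills=none; bids=[#1:3@103 #5:6@97] asks=[#8:4@104]
After op 10 [order #9] market_sell(qty=2): fills=#1x#9:2@103; bids=[#1:1@103 #5:6@97] asks=[#8:4@104]

Answer: 6@105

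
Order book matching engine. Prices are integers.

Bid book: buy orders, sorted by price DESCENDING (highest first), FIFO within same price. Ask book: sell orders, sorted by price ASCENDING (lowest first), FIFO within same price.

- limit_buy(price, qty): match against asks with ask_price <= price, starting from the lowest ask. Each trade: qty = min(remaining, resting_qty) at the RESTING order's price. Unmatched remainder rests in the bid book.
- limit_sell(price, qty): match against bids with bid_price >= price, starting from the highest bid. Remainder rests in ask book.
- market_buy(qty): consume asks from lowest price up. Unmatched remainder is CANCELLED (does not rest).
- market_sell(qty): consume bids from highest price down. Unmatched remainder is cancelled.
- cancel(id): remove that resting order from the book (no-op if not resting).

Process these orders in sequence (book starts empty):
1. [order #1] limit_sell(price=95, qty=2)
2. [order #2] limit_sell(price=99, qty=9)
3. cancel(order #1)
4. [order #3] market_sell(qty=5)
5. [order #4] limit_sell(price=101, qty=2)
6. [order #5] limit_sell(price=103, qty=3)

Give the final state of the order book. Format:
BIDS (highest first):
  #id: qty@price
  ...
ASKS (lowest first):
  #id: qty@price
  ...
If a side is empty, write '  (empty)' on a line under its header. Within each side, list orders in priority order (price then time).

After op 1 [order #1] limit_sell(price=95, qty=2): fills=none; bids=[-] asks=[#1:2@95]
After op 2 [order #2] limit_sell(price=99, qty=9): fills=none; bids=[-] asks=[#1:2@95 #2:9@99]
After op 3 cancel(order #1): fills=none; bids=[-] asks=[#2:9@99]
After op 4 [order #3] market_sell(qty=5): fills=none; bids=[-] asks=[#2:9@99]
After op 5 [order #4] limit_sell(price=101, qty=2): fills=none; bids=[-] asks=[#2:9@99 #4:2@101]
After op 6 [order #5] limit_sell(price=103, qty=3): fills=none; bids=[-] asks=[#2:9@99 #4:2@101 #5:3@103]

Answer: BIDS (highest first):
  (empty)
ASKS (lowest first):
  #2: 9@99
  #4: 2@101
  #5: 3@103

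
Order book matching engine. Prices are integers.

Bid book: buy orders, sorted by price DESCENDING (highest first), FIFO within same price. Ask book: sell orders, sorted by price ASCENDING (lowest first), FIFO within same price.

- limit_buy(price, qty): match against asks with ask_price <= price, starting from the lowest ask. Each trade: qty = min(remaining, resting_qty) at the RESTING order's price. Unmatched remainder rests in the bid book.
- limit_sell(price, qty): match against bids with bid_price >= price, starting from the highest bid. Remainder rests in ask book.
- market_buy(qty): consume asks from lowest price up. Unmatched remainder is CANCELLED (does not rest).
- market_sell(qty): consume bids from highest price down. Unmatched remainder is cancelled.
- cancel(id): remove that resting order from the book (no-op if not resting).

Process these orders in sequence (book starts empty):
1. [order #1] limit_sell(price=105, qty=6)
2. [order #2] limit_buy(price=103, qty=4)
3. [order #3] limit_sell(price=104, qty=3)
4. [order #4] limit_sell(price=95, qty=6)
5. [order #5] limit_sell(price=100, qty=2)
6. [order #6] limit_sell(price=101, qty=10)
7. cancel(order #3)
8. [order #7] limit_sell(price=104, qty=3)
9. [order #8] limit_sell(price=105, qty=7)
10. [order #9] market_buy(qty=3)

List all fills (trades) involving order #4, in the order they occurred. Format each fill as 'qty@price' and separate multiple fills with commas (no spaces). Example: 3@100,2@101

After op 1 [order #1] limit_sell(price=105, qty=6): fills=none; bids=[-] asks=[#1:6@105]
After op 2 [order #2] limit_buy(price=103, qty=4): fills=none; bids=[#2:4@103] asks=[#1:6@105]
After op 3 [order #3] limit_sell(price=104, qty=3): fills=none; bids=[#2:4@103] asks=[#3:3@104 #1:6@105]
After op 4 [order #4] limit_sell(price=95, qty=6): fills=#2x#4:4@103; bids=[-] asks=[#4:2@95 #3:3@104 #1:6@105]
After op 5 [order #5] limit_sell(price=100, qty=2): fills=none; bids=[-] asks=[#4:2@95 #5:2@100 #3:3@104 #1:6@105]
After op 6 [order #6] limit_sell(price=101, qty=10): fills=none; bids=[-] asks=[#4:2@95 #5:2@100 #6:10@101 #3:3@104 #1:6@105]
After op 7 cancel(order #3): fills=none; bids=[-] asks=[#4:2@95 #5:2@100 #6:10@101 #1:6@105]
After op 8 [order #7] limit_sell(price=104, qty=3): fills=none; bids=[-] asks=[#4:2@95 #5:2@100 #6:10@101 #7:3@104 #1:6@105]
After op 9 [order #8] limit_sell(price=105, qty=7): fills=none; bids=[-] asks=[#4:2@95 #5:2@100 #6:10@101 #7:3@104 #1:6@105 #8:7@105]
After op 10 [order #9] market_buy(qty=3): fills=#9x#4:2@95 #9x#5:1@100; bids=[-] asks=[#5:1@100 #6:10@101 #7:3@104 #1:6@105 #8:7@105]

Answer: 4@103,2@95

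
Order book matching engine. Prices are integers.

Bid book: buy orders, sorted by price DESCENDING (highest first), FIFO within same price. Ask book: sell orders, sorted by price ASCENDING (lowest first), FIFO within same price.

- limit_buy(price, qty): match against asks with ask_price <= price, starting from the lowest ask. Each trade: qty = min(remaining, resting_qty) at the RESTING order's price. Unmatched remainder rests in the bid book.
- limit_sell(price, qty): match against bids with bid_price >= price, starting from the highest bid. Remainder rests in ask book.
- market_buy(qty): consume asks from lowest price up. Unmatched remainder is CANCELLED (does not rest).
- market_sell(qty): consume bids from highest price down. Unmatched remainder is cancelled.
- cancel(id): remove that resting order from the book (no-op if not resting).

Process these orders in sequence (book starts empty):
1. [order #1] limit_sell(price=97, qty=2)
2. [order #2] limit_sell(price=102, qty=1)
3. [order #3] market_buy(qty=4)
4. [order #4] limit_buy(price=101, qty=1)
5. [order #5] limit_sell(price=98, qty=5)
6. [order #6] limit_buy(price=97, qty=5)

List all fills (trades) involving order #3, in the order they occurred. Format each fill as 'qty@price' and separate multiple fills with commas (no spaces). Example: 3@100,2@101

After op 1 [order #1] limit_sell(price=97, qty=2): fills=none; bids=[-] asks=[#1:2@97]
After op 2 [order #2] limit_sell(price=102, qty=1): fills=none; bids=[-] asks=[#1:2@97 #2:1@102]
After op 3 [order #3] market_buy(qty=4): fills=#3x#1:2@97 #3x#2:1@102; bids=[-] asks=[-]
After op 4 [order #4] limit_buy(price=101, qty=1): fills=none; bids=[#4:1@101] asks=[-]
After op 5 [order #5] limit_sell(price=98, qty=5): fills=#4x#5:1@101; bids=[-] asks=[#5:4@98]
After op 6 [order #6] limit_buy(price=97, qty=5): fills=none; bids=[#6:5@97] asks=[#5:4@98]

Answer: 2@97,1@102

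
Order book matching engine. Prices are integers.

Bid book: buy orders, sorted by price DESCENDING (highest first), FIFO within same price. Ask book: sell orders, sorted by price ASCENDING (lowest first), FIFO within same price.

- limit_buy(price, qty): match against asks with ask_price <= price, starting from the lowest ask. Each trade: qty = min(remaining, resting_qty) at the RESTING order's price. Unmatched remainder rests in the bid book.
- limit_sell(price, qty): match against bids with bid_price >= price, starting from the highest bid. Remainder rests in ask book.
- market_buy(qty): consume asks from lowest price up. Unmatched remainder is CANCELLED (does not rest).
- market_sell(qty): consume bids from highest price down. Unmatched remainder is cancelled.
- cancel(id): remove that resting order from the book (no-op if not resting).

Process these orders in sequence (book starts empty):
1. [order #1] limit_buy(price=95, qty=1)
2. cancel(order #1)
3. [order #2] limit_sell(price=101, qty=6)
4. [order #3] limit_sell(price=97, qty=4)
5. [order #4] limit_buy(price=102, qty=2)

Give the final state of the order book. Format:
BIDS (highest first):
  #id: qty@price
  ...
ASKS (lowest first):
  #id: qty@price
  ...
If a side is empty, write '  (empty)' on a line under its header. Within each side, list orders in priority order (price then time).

Answer: BIDS (highest first):
  (empty)
ASKS (lowest first):
  #3: 2@97
  #2: 6@101

Derivation:
After op 1 [order #1] limit_buy(price=95, qty=1): fills=none; bids=[#1:1@95] asks=[-]
After op 2 cancel(order #1): fills=none; bids=[-] asks=[-]
After op 3 [order #2] limit_sell(price=101, qty=6): fills=none; bids=[-] asks=[#2:6@101]
After op 4 [order #3] limit_sell(price=97, qty=4): fills=none; bids=[-] asks=[#3:4@97 #2:6@101]
After op 5 [order #4] limit_buy(price=102, qty=2): fills=#4x#3:2@97; bids=[-] asks=[#3:2@97 #2:6@101]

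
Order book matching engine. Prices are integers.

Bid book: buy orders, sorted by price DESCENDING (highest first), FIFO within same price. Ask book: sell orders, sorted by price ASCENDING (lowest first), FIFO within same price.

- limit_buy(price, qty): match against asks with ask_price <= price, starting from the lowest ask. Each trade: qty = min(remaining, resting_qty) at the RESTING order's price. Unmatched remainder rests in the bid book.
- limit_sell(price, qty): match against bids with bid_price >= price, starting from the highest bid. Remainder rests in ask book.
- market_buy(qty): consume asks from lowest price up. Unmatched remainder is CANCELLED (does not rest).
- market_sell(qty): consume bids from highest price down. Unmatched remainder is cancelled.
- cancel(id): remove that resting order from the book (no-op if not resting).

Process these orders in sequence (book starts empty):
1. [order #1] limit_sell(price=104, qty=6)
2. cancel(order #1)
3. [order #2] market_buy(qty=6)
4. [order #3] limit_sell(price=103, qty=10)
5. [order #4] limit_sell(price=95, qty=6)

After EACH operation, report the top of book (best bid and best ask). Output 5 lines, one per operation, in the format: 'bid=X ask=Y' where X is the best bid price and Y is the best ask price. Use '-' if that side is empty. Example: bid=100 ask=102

After op 1 [order #1] limit_sell(price=104, qty=6): fills=none; bids=[-] asks=[#1:6@104]
After op 2 cancel(order #1): fills=none; bids=[-] asks=[-]
After op 3 [order #2] market_buy(qty=6): fills=none; bids=[-] asks=[-]
After op 4 [order #3] limit_sell(price=103, qty=10): fills=none; bids=[-] asks=[#3:10@103]
After op 5 [order #4] limit_sell(price=95, qty=6): fills=none; bids=[-] asks=[#4:6@95 #3:10@103]

Answer: bid=- ask=104
bid=- ask=-
bid=- ask=-
bid=- ask=103
bid=- ask=95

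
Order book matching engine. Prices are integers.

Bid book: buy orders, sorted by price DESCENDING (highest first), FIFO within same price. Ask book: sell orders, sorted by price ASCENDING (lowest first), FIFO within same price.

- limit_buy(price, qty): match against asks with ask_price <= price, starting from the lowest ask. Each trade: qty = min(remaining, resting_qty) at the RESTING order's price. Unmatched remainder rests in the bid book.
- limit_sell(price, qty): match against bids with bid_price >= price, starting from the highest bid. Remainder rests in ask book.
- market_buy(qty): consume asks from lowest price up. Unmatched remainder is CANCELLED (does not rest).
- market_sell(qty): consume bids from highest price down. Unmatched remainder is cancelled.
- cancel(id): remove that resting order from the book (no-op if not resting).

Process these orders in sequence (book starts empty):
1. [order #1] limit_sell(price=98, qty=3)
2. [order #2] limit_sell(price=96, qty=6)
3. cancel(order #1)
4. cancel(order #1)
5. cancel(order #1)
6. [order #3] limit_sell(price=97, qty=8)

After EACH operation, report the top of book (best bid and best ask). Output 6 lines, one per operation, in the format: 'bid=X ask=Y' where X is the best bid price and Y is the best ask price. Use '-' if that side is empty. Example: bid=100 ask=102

Answer: bid=- ask=98
bid=- ask=96
bid=- ask=96
bid=- ask=96
bid=- ask=96
bid=- ask=96

Derivation:
After op 1 [order #1] limit_sell(price=98, qty=3): fills=none; bids=[-] asks=[#1:3@98]
After op 2 [order #2] limit_sell(price=96, qty=6): fills=none; bids=[-] asks=[#2:6@96 #1:3@98]
After op 3 cancel(order #1): fills=none; bids=[-] asks=[#2:6@96]
After op 4 cancel(order #1): fills=none; bids=[-] asks=[#2:6@96]
After op 5 cancel(order #1): fills=none; bids=[-] asks=[#2:6@96]
After op 6 [order #3] limit_sell(price=97, qty=8): fills=none; bids=[-] asks=[#2:6@96 #3:8@97]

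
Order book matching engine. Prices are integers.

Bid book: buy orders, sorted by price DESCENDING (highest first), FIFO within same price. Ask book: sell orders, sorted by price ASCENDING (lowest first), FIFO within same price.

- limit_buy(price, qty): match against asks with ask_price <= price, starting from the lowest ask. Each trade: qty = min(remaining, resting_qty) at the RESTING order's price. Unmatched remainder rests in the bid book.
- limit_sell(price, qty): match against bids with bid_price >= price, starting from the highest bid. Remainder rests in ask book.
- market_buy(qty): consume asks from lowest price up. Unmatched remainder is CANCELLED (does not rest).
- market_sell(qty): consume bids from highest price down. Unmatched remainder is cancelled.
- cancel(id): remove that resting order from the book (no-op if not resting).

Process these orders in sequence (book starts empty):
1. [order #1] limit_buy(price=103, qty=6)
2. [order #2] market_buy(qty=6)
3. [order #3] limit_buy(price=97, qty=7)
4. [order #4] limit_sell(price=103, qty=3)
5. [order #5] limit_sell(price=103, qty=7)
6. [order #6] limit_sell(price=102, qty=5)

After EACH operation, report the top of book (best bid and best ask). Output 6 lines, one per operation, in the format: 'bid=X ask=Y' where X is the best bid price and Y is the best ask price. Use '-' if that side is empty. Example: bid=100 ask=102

Answer: bid=103 ask=-
bid=103 ask=-
bid=103 ask=-
bid=103 ask=-
bid=97 ask=103
bid=97 ask=102

Derivation:
After op 1 [order #1] limit_buy(price=103, qty=6): fills=none; bids=[#1:6@103] asks=[-]
After op 2 [order #2] market_buy(qty=6): fills=none; bids=[#1:6@103] asks=[-]
After op 3 [order #3] limit_buy(price=97, qty=7): fills=none; bids=[#1:6@103 #3:7@97] asks=[-]
After op 4 [order #4] limit_sell(price=103, qty=3): fills=#1x#4:3@103; bids=[#1:3@103 #3:7@97] asks=[-]
After op 5 [order #5] limit_sell(price=103, qty=7): fills=#1x#5:3@103; bids=[#3:7@97] asks=[#5:4@103]
After op 6 [order #6] limit_sell(price=102, qty=5): fills=none; bids=[#3:7@97] asks=[#6:5@102 #5:4@103]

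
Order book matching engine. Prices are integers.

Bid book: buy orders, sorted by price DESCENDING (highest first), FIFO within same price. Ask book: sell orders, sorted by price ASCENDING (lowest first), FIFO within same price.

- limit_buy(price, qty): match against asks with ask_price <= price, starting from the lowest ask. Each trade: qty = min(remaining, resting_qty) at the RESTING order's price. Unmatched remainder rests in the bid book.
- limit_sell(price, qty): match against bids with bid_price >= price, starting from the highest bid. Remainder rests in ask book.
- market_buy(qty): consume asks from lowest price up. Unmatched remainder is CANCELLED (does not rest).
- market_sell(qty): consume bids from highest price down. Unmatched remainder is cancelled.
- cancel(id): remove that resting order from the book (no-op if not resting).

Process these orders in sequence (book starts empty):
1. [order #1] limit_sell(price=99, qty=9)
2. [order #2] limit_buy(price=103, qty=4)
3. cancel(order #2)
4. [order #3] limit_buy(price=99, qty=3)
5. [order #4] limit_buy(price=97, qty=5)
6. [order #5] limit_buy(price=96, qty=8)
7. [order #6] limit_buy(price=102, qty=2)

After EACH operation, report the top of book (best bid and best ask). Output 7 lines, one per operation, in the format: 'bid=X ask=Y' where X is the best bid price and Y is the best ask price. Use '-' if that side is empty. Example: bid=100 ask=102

Answer: bid=- ask=99
bid=- ask=99
bid=- ask=99
bid=- ask=99
bid=97 ask=99
bid=97 ask=99
bid=97 ask=-

Derivation:
After op 1 [order #1] limit_sell(price=99, qty=9): fills=none; bids=[-] asks=[#1:9@99]
After op 2 [order #2] limit_buy(price=103, qty=4): fills=#2x#1:4@99; bids=[-] asks=[#1:5@99]
After op 3 cancel(order #2): fills=none; bids=[-] asks=[#1:5@99]
After op 4 [order #3] limit_buy(price=99, qty=3): fills=#3x#1:3@99; bids=[-] asks=[#1:2@99]
After op 5 [order #4] limit_buy(price=97, qty=5): fills=none; bids=[#4:5@97] asks=[#1:2@99]
After op 6 [order #5] limit_buy(price=96, qty=8): fills=none; bids=[#4:5@97 #5:8@96] asks=[#1:2@99]
After op 7 [order #6] limit_buy(price=102, qty=2): fills=#6x#1:2@99; bids=[#4:5@97 #5:8@96] asks=[-]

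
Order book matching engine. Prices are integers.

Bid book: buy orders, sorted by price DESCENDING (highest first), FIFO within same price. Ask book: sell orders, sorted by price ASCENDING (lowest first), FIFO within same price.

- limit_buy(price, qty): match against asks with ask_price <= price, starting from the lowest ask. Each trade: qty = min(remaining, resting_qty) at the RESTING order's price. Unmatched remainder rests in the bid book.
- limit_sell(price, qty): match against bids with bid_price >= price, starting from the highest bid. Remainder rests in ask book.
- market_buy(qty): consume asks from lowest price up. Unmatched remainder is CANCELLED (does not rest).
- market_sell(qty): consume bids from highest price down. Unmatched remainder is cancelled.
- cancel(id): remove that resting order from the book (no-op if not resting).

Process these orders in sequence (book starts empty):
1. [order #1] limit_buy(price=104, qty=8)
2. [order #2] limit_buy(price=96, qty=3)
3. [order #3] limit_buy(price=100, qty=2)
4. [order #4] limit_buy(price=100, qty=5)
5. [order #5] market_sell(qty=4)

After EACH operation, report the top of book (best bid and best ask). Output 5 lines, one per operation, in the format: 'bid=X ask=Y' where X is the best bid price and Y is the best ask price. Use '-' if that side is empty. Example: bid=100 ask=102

Answer: bid=104 ask=-
bid=104 ask=-
bid=104 ask=-
bid=104 ask=-
bid=104 ask=-

Derivation:
After op 1 [order #1] limit_buy(price=104, qty=8): fills=none; bids=[#1:8@104] asks=[-]
After op 2 [order #2] limit_buy(price=96, qty=3): fills=none; bids=[#1:8@104 #2:3@96] asks=[-]
After op 3 [order #3] limit_buy(price=100, qty=2): fills=none; bids=[#1:8@104 #3:2@100 #2:3@96] asks=[-]
After op 4 [order #4] limit_buy(price=100, qty=5): fills=none; bids=[#1:8@104 #3:2@100 #4:5@100 #2:3@96] asks=[-]
After op 5 [order #5] market_sell(qty=4): fills=#1x#5:4@104; bids=[#1:4@104 #3:2@100 #4:5@100 #2:3@96] asks=[-]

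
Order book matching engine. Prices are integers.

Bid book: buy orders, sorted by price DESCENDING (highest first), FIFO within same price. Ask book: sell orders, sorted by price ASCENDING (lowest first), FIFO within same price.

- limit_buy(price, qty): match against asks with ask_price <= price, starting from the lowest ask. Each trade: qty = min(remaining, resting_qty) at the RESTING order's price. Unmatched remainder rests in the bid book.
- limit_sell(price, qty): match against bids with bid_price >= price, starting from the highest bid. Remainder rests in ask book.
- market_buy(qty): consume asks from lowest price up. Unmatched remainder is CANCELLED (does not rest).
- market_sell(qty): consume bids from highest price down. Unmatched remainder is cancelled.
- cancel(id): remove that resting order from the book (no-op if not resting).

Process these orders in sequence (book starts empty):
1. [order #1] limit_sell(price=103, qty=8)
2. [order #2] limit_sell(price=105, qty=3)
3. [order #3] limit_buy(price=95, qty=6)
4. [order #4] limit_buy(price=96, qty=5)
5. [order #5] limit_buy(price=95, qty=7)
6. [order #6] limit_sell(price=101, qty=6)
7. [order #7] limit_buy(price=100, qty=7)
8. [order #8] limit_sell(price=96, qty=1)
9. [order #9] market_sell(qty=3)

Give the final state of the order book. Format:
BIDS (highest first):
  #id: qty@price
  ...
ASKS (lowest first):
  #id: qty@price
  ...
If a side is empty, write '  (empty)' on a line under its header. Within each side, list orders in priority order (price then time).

Answer: BIDS (highest first):
  #7: 3@100
  #4: 5@96
  #3: 6@95
  #5: 7@95
ASKS (lowest first):
  #6: 6@101
  #1: 8@103
  #2: 3@105

Derivation:
After op 1 [order #1] limit_sell(price=103, qty=8): fills=none; bids=[-] asks=[#1:8@103]
After op 2 [order #2] limit_sell(price=105, qty=3): fills=none; bids=[-] asks=[#1:8@103 #2:3@105]
After op 3 [order #3] limit_buy(price=95, qty=6): fills=none; bids=[#3:6@95] asks=[#1:8@103 #2:3@105]
After op 4 [order #4] limit_buy(price=96, qty=5): fills=none; bids=[#4:5@96 #3:6@95] asks=[#1:8@103 #2:3@105]
After op 5 [order #5] limit_buy(price=95, qty=7): fills=none; bids=[#4:5@96 #3:6@95 #5:7@95] asks=[#1:8@103 #2:3@105]
After op 6 [order #6] limit_sell(price=101, qty=6): fills=none; bids=[#4:5@96 #3:6@95 #5:7@95] asks=[#6:6@101 #1:8@103 #2:3@105]
After op 7 [order #7] limit_buy(price=100, qty=7): fills=none; bids=[#7:7@100 #4:5@96 #3:6@95 #5:7@95] asks=[#6:6@101 #1:8@103 #2:3@105]
After op 8 [order #8] limit_sell(price=96, qty=1): fills=#7x#8:1@100; bids=[#7:6@100 #4:5@96 #3:6@95 #5:7@95] asks=[#6:6@101 #1:8@103 #2:3@105]
After op 9 [order #9] market_sell(qty=3): fills=#7x#9:3@100; bids=[#7:3@100 #4:5@96 #3:6@95 #5:7@95] asks=[#6:6@101 #1:8@103 #2:3@105]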